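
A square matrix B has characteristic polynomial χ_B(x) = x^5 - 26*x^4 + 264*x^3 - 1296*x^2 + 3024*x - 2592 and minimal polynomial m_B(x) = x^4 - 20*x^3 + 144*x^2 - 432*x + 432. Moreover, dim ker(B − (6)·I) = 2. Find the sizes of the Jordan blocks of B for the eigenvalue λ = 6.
Block sizes for λ = 6: [3, 1]

Step 1 — from the characteristic polynomial, algebraic multiplicity of λ = 6 is 4. From dim ker(B − (6)·I) = 2, there are exactly 2 Jordan blocks for λ = 6.
Step 2 — from the minimal polynomial, the factor (x − 6)^3 tells us the largest block for λ = 6 has size 3.
Step 3 — with total size 4, 2 blocks, and largest block 3, the block sizes (in nonincreasing order) are [3, 1].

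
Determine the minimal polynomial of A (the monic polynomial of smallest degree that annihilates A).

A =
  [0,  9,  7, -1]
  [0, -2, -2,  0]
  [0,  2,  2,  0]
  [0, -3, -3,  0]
x^3

The characteristic polynomial is χ_A(x) = x^4, so the eigenvalues are known. The minimal polynomial is
  m_A(x) = Π_λ (x − λ)^{k_λ}
where k_λ is the size of the *largest* Jordan block for λ (equivalently, the smallest k with (A − λI)^k v = 0 for every generalised eigenvector v of λ).

  λ = 0: largest Jordan block has size 3, contributing (x − 0)^3

So m_A(x) = x^3 = x^3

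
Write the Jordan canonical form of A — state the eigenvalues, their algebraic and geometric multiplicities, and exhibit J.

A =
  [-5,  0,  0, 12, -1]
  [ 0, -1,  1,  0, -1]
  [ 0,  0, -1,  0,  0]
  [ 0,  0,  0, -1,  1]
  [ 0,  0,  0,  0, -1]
J_1(-5) ⊕ J_2(-1) ⊕ J_2(-1)

The characteristic polynomial is
  det(x·I − A) = x^5 + 9*x^4 + 26*x^3 + 34*x^2 + 21*x + 5 = (x + 1)^4*(x + 5)

Eigenvalues and multiplicities (the geometric multiplicity of λ is n − rank(A − λI), which equals the number of Jordan blocks for λ):
  λ = -5: algebraic multiplicity = 1, geometric multiplicity = 1
  λ = -1: algebraic multiplicity = 4, geometric multiplicity = 2

Determining the block sizes for each eigenvalue:
  λ = -5: one block (gm = 1), so the single block has size am = 1 → block sizes [1]
  λ = -1: with am = 4 and gm = 2, the partition is not yet determined (e.g. several partitions of 4 into 2 parts exist). Let N = A − (-1)·I. Computing rank(N^1) = 3, rank(N^2) = 1; the number of blocks of size ≥ j is rank(N^{j−1}) − rank(N^j), giving [2, 2]. So we have 2 block(s) of size 2 → block sizes [2, 2]

Assembling the blocks gives a Jordan form
J =
  [-5,  0,  0,  0,  0]
  [ 0, -1,  1,  0,  0]
  [ 0,  0, -1,  0,  0]
  [ 0,  0,  0, -1,  1]
  [ 0,  0,  0,  0, -1]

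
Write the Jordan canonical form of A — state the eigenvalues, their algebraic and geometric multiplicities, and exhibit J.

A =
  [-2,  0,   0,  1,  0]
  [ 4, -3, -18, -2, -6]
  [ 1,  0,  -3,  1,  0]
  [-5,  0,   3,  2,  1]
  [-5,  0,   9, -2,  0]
J_1(-3) ⊕ J_1(-3) ⊕ J_3(0)

The characteristic polynomial is
  det(x·I − A) = x^5 + 6*x^4 + 9*x^3 = x^3*(x + 3)^2

Eigenvalues and multiplicities (the geometric multiplicity of λ is n − rank(A − λI), which equals the number of Jordan blocks for λ):
  λ = -3: algebraic multiplicity = 2, geometric multiplicity = 2
  λ = 0: algebraic multiplicity = 3, geometric multiplicity = 1

Determining the block sizes for each eigenvalue:
  λ = -3: gm = am = 2, so every block has size 1 → block sizes [1, 1]
  λ = 0: one block (gm = 1), so the single block has size am = 3 → block sizes [3]

Assembling the blocks gives a Jordan form
J =
  [-3,  0, 0, 0, 0]
  [ 0, -3, 0, 0, 0]
  [ 0,  0, 0, 1, 0]
  [ 0,  0, 0, 0, 1]
  [ 0,  0, 0, 0, 0]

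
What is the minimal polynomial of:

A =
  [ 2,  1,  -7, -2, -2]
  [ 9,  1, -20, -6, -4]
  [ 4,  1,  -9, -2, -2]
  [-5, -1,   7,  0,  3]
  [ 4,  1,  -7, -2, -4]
x^3 + 6*x^2 + 12*x + 8

The characteristic polynomial is χ_A(x) = (x + 2)^5, so the eigenvalues are known. The minimal polynomial is
  m_A(x) = Π_λ (x − λ)^{k_λ}
where k_λ is the size of the *largest* Jordan block for λ (equivalently, the smallest k with (A − λI)^k v = 0 for every generalised eigenvector v of λ).

  λ = -2: largest Jordan block has size 3, contributing (x + 2)^3

So m_A(x) = (x + 2)^3 = x^3 + 6*x^2 + 12*x + 8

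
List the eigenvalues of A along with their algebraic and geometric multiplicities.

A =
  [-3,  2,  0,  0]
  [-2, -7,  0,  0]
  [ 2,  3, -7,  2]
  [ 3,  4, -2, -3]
λ = -5: alg = 4, geom = 2

Step 1 — factor the characteristic polynomial to read off the algebraic multiplicities:
  χ_A(x) = (x + 5)^4

Step 2 — compute geometric multiplicities via the rank-nullity identity g(λ) = n − rank(A − λI):
  rank(A − (-5)·I) = 2, so dim ker(A − (-5)·I) = n − 2 = 2

Summary:
  λ = -5: algebraic multiplicity = 4, geometric multiplicity = 2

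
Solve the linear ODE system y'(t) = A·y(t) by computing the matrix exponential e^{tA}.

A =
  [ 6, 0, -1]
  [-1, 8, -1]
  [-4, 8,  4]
e^{tA} =
  [2*t^2*exp(6*t) + exp(6*t), -4*t^2*exp(6*t), t^2*exp(6*t) - t*exp(6*t)]
  [t^2*exp(6*t) - t*exp(6*t), -2*t^2*exp(6*t) + 2*t*exp(6*t) + exp(6*t), t^2*exp(6*t)/2 - t*exp(6*t)]
  [-4*t*exp(6*t), 8*t*exp(6*t), -2*t*exp(6*t) + exp(6*t)]

Strategy: write A = P · J · P⁻¹ where J is a Jordan canonical form, so e^{tA} = P · e^{tJ} · P⁻¹, and e^{tJ} can be computed block-by-block.

A has Jordan form
J =
  [6, 1, 0]
  [0, 6, 1]
  [0, 0, 6]
(up to reordering of blocks).

Per-block formulas:
  For a 3×3 Jordan block J_3(6): exp(t · J_3(6)) = e^(6t)·(I + t·N + (t^2/2)·N^2), where N is the 3×3 nilpotent shift.

After assembling e^{tJ} and conjugating by P, we get:

e^{tA} =
  [2*t^2*exp(6*t) + exp(6*t), -4*t^2*exp(6*t), t^2*exp(6*t) - t*exp(6*t)]
  [t^2*exp(6*t) - t*exp(6*t), -2*t^2*exp(6*t) + 2*t*exp(6*t) + exp(6*t), t^2*exp(6*t)/2 - t*exp(6*t)]
  [-4*t*exp(6*t), 8*t*exp(6*t), -2*t*exp(6*t) + exp(6*t)]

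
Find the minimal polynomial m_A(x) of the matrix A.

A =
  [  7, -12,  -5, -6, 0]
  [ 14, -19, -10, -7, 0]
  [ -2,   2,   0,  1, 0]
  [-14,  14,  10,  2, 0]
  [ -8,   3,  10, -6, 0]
x^3 + 5*x^2

The characteristic polynomial is χ_A(x) = x^3*(x + 5)^2, so the eigenvalues are known. The minimal polynomial is
  m_A(x) = Π_λ (x − λ)^{k_λ}
where k_λ is the size of the *largest* Jordan block for λ (equivalently, the smallest k with (A − λI)^k v = 0 for every generalised eigenvector v of λ).

  λ = -5: largest Jordan block has size 1, contributing (x + 5)
  λ = 0: largest Jordan block has size 2, contributing (x − 0)^2

So m_A(x) = x^2*(x + 5) = x^3 + 5*x^2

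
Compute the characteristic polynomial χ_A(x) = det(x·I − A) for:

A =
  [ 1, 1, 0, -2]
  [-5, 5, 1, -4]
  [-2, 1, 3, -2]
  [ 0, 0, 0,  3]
x^4 - 12*x^3 + 54*x^2 - 108*x + 81

Expanding det(x·I − A) (e.g. by cofactor expansion or by noting that A is similar to its Jordan form J, which has the same characteristic polynomial as A) gives
  χ_A(x) = x^4 - 12*x^3 + 54*x^2 - 108*x + 81
which factors as (x - 3)^4. The eigenvalues (with algebraic multiplicities) are λ = 3 with multiplicity 4.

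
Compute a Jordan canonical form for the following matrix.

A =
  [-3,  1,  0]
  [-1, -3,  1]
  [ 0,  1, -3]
J_3(-3)

The characteristic polynomial is
  det(x·I − A) = x^3 + 9*x^2 + 27*x + 27 = (x + 3)^3

Eigenvalues and multiplicities (the geometric multiplicity of λ is n − rank(A − λI), which equals the number of Jordan blocks for λ):
  λ = -3: algebraic multiplicity = 3, geometric multiplicity = 1

Determining the block sizes for each eigenvalue:
  λ = -3: one block (gm = 1), so the single block has size am = 3 → block sizes [3]

Assembling the blocks gives a Jordan form
J =
  [-3,  1,  0]
  [ 0, -3,  1]
  [ 0,  0, -3]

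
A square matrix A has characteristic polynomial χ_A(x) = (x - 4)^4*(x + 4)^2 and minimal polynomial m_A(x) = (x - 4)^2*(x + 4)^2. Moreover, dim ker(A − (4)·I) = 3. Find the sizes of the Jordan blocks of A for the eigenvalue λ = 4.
Block sizes for λ = 4: [2, 1, 1]

Step 1 — from the characteristic polynomial, algebraic multiplicity of λ = 4 is 4. From dim ker(A − (4)·I) = 3, there are exactly 3 Jordan blocks for λ = 4.
Step 2 — from the minimal polynomial, the factor (x − 4)^2 tells us the largest block for λ = 4 has size 2.
Step 3 — with total size 4, 3 blocks, and largest block 2, the block sizes (in nonincreasing order) are [2, 1, 1].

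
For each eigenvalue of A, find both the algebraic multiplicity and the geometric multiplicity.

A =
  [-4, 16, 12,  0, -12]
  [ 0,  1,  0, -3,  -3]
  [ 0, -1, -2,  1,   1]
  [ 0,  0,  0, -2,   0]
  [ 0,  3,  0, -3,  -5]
λ = -4: alg = 1, geom = 1; λ = -2: alg = 4, geom = 3

Step 1 — factor the characteristic polynomial to read off the algebraic multiplicities:
  χ_A(x) = (x + 2)^4*(x + 4)

Step 2 — compute geometric multiplicities via the rank-nullity identity g(λ) = n − rank(A − λI):
  rank(A − (-4)·I) = 4, so dim ker(A − (-4)·I) = n − 4 = 1
  rank(A − (-2)·I) = 2, so dim ker(A − (-2)·I) = n − 2 = 3

Summary:
  λ = -4: algebraic multiplicity = 1, geometric multiplicity = 1
  λ = -2: algebraic multiplicity = 4, geometric multiplicity = 3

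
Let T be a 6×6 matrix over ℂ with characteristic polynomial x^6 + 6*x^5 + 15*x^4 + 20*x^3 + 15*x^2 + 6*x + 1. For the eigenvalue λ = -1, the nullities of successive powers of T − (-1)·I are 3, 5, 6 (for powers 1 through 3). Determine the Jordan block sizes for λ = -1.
Block sizes for λ = -1: [3, 2, 1]

From the dimensions of kernels of powers, the number of Jordan blocks of size at least j is d_j − d_{j−1} where d_j = dim ker(N^j) (with d_0 = 0). Computing the differences gives [3, 2, 1].
The number of blocks of size exactly k is (#blocks of size ≥ k) − (#blocks of size ≥ k + 1), so the partition is: 1 block(s) of size 1, 1 block(s) of size 2, 1 block(s) of size 3.
In nonincreasing order the block sizes are [3, 2, 1].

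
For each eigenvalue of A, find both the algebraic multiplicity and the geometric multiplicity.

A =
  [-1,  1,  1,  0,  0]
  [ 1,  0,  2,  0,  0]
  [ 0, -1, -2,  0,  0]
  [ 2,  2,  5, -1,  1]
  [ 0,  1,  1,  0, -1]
λ = -1: alg = 5, geom = 2

Step 1 — factor the characteristic polynomial to read off the algebraic multiplicities:
  χ_A(x) = (x + 1)^5

Step 2 — compute geometric multiplicities via the rank-nullity identity g(λ) = n − rank(A − λI):
  rank(A − (-1)·I) = 3, so dim ker(A − (-1)·I) = n − 3 = 2

Summary:
  λ = -1: algebraic multiplicity = 5, geometric multiplicity = 2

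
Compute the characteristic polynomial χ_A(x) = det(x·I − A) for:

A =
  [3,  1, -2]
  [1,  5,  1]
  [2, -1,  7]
x^3 - 15*x^2 + 75*x - 125

Expanding det(x·I − A) (e.g. by cofactor expansion or by noting that A is similar to its Jordan form J, which has the same characteristic polynomial as A) gives
  χ_A(x) = x^3 - 15*x^2 + 75*x - 125
which factors as (x - 5)^3. The eigenvalues (with algebraic multiplicities) are λ = 5 with multiplicity 3.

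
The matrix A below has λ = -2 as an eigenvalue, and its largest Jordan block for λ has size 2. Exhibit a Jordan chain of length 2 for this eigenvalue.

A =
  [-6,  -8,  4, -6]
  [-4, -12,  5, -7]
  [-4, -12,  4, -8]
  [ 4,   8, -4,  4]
A Jordan chain for λ = -2 of length 2:
v_1 = (0, 2, 4, 0)ᵀ
v_2 = (2, -1, 0, 0)ᵀ

Let N = A − (-2)·I. We want v_2 with N^2 v_2 = 0 but N^1 v_2 ≠ 0; then v_{j-1} := N · v_j for j = 2, …, 2.

Pick v_2 = (2, -1, 0, 0)ᵀ.
Then v_1 = N · v_2 = (0, 2, 4, 0)ᵀ.

Sanity check: (A − (-2)·I) v_1 = (0, 0, 0, 0)ᵀ = 0. ✓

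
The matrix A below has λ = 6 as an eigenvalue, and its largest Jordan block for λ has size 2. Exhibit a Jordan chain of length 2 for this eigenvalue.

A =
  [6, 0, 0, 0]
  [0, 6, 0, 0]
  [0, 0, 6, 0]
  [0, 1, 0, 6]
A Jordan chain for λ = 6 of length 2:
v_1 = (0, 0, 0, 1)ᵀ
v_2 = (0, 1, 0, 0)ᵀ

Let N = A − (6)·I. We want v_2 with N^2 v_2 = 0 but N^1 v_2 ≠ 0; then v_{j-1} := N · v_j for j = 2, …, 2.

Pick v_2 = (0, 1, 0, 0)ᵀ.
Then v_1 = N · v_2 = (0, 0, 0, 1)ᵀ.

Sanity check: (A − (6)·I) v_1 = (0, 0, 0, 0)ᵀ = 0. ✓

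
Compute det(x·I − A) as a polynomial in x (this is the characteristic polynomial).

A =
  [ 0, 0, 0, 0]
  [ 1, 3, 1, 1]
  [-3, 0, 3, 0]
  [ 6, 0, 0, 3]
x^4 - 9*x^3 + 27*x^2 - 27*x

Expanding det(x·I − A) (e.g. by cofactor expansion or by noting that A is similar to its Jordan form J, which has the same characteristic polynomial as A) gives
  χ_A(x) = x^4 - 9*x^3 + 27*x^2 - 27*x
which factors as x*(x - 3)^3. The eigenvalues (with algebraic multiplicities) are λ = 0 with multiplicity 1, λ = 3 with multiplicity 3.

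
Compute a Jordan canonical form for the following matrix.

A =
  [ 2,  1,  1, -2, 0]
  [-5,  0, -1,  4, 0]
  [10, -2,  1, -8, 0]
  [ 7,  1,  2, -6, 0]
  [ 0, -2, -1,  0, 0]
J_2(-1) ⊕ J_1(-1) ⊕ J_1(0) ⊕ J_1(0)

The characteristic polynomial is
  det(x·I − A) = x^5 + 3*x^4 + 3*x^3 + x^2 = x^2*(x + 1)^3

Eigenvalues and multiplicities (the geometric multiplicity of λ is n − rank(A − λI), which equals the number of Jordan blocks for λ):
  λ = -1: algebraic multiplicity = 3, geometric multiplicity = 2
  λ = 0: algebraic multiplicity = 2, geometric multiplicity = 2

Determining the block sizes for each eigenvalue:
  λ = -1: 2 blocks summing to 3 forces exactly one block of size 2 and the rest size 1 → block sizes [2, 1]
  λ = 0: gm = am = 2, so every block has size 1 → block sizes [1, 1]

Assembling the blocks gives a Jordan form
J =
  [-1,  1,  0, 0, 0]
  [ 0, -1,  0, 0, 0]
  [ 0,  0, -1, 0, 0]
  [ 0,  0,  0, 0, 0]
  [ 0,  0,  0, 0, 0]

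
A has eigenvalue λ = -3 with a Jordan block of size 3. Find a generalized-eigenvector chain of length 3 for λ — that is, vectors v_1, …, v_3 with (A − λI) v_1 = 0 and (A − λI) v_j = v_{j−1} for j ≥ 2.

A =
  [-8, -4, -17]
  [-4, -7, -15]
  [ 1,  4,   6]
A Jordan chain for λ = -3 of length 3:
v_1 = (24, 21, -12)ᵀ
v_2 = (-5, -4, 1)ᵀ
v_3 = (1, 0, 0)ᵀ

Let N = A − (-3)·I. We want v_3 with N^3 v_3 = 0 but N^2 v_3 ≠ 0; then v_{j-1} := N · v_j for j = 3, …, 2.

Pick v_3 = (1, 0, 0)ᵀ.
Then v_2 = N · v_3 = (-5, -4, 1)ᵀ.
Then v_1 = N · v_2 = (24, 21, -12)ᵀ.

Sanity check: (A − (-3)·I) v_1 = (0, 0, 0)ᵀ = 0. ✓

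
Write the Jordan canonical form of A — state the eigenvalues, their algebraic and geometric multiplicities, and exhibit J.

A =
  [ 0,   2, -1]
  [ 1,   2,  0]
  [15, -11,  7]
J_3(3)

The characteristic polynomial is
  det(x·I − A) = x^3 - 9*x^2 + 27*x - 27 = (x - 3)^3

Eigenvalues and multiplicities (the geometric multiplicity of λ is n − rank(A − λI), which equals the number of Jordan blocks for λ):
  λ = 3: algebraic multiplicity = 3, geometric multiplicity = 1

Determining the block sizes for each eigenvalue:
  λ = 3: one block (gm = 1), so the single block has size am = 3 → block sizes [3]

Assembling the blocks gives a Jordan form
J =
  [3, 1, 0]
  [0, 3, 1]
  [0, 0, 3]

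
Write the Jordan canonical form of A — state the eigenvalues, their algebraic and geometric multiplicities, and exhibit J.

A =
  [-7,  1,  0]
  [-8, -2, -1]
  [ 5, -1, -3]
J_3(-4)

The characteristic polynomial is
  det(x·I − A) = x^3 + 12*x^2 + 48*x + 64 = (x + 4)^3

Eigenvalues and multiplicities (the geometric multiplicity of λ is n − rank(A − λI), which equals the number of Jordan blocks for λ):
  λ = -4: algebraic multiplicity = 3, geometric multiplicity = 1

Determining the block sizes for each eigenvalue:
  λ = -4: one block (gm = 1), so the single block has size am = 3 → block sizes [3]

Assembling the blocks gives a Jordan form
J =
  [-4,  1,  0]
  [ 0, -4,  1]
  [ 0,  0, -4]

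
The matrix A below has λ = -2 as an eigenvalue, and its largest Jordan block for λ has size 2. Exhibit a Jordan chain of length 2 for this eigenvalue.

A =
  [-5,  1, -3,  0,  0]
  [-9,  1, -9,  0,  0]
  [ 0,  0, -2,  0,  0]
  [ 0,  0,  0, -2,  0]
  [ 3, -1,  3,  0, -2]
A Jordan chain for λ = -2 of length 2:
v_1 = (-3, -9, 0, 0, 3)ᵀ
v_2 = (1, 0, 0, 0, 0)ᵀ

Let N = A − (-2)·I. We want v_2 with N^2 v_2 = 0 but N^1 v_2 ≠ 0; then v_{j-1} := N · v_j for j = 2, …, 2.

Pick v_2 = (1, 0, 0, 0, 0)ᵀ.
Then v_1 = N · v_2 = (-3, -9, 0, 0, 3)ᵀ.

Sanity check: (A − (-2)·I) v_1 = (0, 0, 0, 0, 0)ᵀ = 0. ✓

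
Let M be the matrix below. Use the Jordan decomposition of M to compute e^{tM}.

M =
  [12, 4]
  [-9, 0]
e^{tM} =
  [6*t*exp(6*t) + exp(6*t), 4*t*exp(6*t)]
  [-9*t*exp(6*t), -6*t*exp(6*t) + exp(6*t)]

Strategy: write M = P · J · P⁻¹ where J is a Jordan canonical form, so e^{tM} = P · e^{tJ} · P⁻¹, and e^{tJ} can be computed block-by-block.

M has Jordan form
J =
  [6, 1]
  [0, 6]
(up to reordering of blocks).

Per-block formulas:
  For a 2×2 Jordan block J_2(6): exp(t · J_2(6)) = e^(6t)·(I + t·N), where N is the 2×2 nilpotent shift.

After assembling e^{tJ} and conjugating by P, we get:

e^{tM} =
  [6*t*exp(6*t) + exp(6*t), 4*t*exp(6*t)]
  [-9*t*exp(6*t), -6*t*exp(6*t) + exp(6*t)]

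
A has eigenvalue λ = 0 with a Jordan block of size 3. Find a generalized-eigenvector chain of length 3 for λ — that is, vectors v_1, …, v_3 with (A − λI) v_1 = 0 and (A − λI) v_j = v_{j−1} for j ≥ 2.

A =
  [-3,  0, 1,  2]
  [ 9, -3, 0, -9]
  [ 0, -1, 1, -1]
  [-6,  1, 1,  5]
A Jordan chain for λ = 0 of length 3:
v_1 = (-3, 0, -3, -3)ᵀ
v_2 = (-3, 9, 0, -6)ᵀ
v_3 = (1, 0, 0, 0)ᵀ

Let N = A − (0)·I. We want v_3 with N^3 v_3 = 0 but N^2 v_3 ≠ 0; then v_{j-1} := N · v_j for j = 3, …, 2.

Pick v_3 = (1, 0, 0, 0)ᵀ.
Then v_2 = N · v_3 = (-3, 9, 0, -6)ᵀ.
Then v_1 = N · v_2 = (-3, 0, -3, -3)ᵀ.

Sanity check: (A − (0)·I) v_1 = (0, 0, 0, 0)ᵀ = 0. ✓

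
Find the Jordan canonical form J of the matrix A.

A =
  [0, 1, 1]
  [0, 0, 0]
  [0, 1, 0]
J_3(0)

The characteristic polynomial is
  det(x·I − A) = x^3

Eigenvalues and multiplicities (the geometric multiplicity of λ is n − rank(A − λI), which equals the number of Jordan blocks for λ):
  λ = 0: algebraic multiplicity = 3, geometric multiplicity = 1

Determining the block sizes for each eigenvalue:
  λ = 0: one block (gm = 1), so the single block has size am = 3 → block sizes [3]

Assembling the blocks gives a Jordan form
J =
  [0, 1, 0]
  [0, 0, 1]
  [0, 0, 0]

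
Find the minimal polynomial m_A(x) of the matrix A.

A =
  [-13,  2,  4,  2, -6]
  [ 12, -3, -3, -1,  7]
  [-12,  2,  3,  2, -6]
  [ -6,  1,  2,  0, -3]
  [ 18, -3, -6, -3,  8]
x^3 + 3*x^2 + 3*x + 1

The characteristic polynomial is χ_A(x) = (x + 1)^5, so the eigenvalues are known. The minimal polynomial is
  m_A(x) = Π_λ (x − λ)^{k_λ}
where k_λ is the size of the *largest* Jordan block for λ (equivalently, the smallest k with (A − λI)^k v = 0 for every generalised eigenvector v of λ).

  λ = -1: largest Jordan block has size 3, contributing (x + 1)^3

So m_A(x) = (x + 1)^3 = x^3 + 3*x^2 + 3*x + 1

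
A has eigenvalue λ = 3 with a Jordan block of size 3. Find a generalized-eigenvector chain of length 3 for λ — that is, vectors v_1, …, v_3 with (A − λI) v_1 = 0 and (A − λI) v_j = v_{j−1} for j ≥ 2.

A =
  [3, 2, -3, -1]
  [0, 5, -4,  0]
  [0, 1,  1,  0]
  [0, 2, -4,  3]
A Jordan chain for λ = 3 of length 3:
v_1 = (-1, 0, 0, 0)ᵀ
v_2 = (2, 2, 1, 2)ᵀ
v_3 = (0, 1, 0, 0)ᵀ

Let N = A − (3)·I. We want v_3 with N^3 v_3 = 0 but N^2 v_3 ≠ 0; then v_{j-1} := N · v_j for j = 3, …, 2.

Pick v_3 = (0, 1, 0, 0)ᵀ.
Then v_2 = N · v_3 = (2, 2, 1, 2)ᵀ.
Then v_1 = N · v_2 = (-1, 0, 0, 0)ᵀ.

Sanity check: (A − (3)·I) v_1 = (0, 0, 0, 0)ᵀ = 0. ✓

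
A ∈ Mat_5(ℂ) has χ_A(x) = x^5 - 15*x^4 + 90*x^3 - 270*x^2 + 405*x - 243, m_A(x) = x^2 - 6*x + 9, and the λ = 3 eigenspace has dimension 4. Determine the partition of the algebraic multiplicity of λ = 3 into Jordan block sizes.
Block sizes for λ = 3: [2, 1, 1, 1]

Step 1 — from the characteristic polynomial, algebraic multiplicity of λ = 3 is 5. From dim ker(A − (3)·I) = 4, there are exactly 4 Jordan blocks for λ = 3.
Step 2 — from the minimal polynomial, the factor (x − 3)^2 tells us the largest block for λ = 3 has size 2.
Step 3 — with total size 5, 4 blocks, and largest block 2, the block sizes (in nonincreasing order) are [2, 1, 1, 1].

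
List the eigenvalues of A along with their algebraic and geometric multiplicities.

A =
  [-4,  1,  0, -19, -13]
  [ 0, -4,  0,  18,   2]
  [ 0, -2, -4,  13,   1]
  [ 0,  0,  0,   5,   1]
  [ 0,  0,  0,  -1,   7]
λ = -4: alg = 3, geom = 2; λ = 6: alg = 2, geom = 1

Step 1 — factor the characteristic polynomial to read off the algebraic multiplicities:
  χ_A(x) = (x - 6)^2*(x + 4)^3

Step 2 — compute geometric multiplicities via the rank-nullity identity g(λ) = n − rank(A − λI):
  rank(A − (-4)·I) = 3, so dim ker(A − (-4)·I) = n − 3 = 2
  rank(A − (6)·I) = 4, so dim ker(A − (6)·I) = n − 4 = 1

Summary:
  λ = -4: algebraic multiplicity = 3, geometric multiplicity = 2
  λ = 6: algebraic multiplicity = 2, geometric multiplicity = 1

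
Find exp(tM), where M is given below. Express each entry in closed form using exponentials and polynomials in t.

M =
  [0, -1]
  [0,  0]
e^{tM} =
  [1, -t]
  [0, 1]

Strategy: write M = P · J · P⁻¹ where J is a Jordan canonical form, so e^{tM} = P · e^{tJ} · P⁻¹, and e^{tJ} can be computed block-by-block.

M has Jordan form
J =
  [0, 1]
  [0, 0]
(up to reordering of blocks).

Per-block formulas:
  For a 2×2 Jordan block J_2(0): exp(t · J_2(0)) = e^(0t)·(I + t·N), where N is the 2×2 nilpotent shift.

After assembling e^{tJ} and conjugating by P, we get:

e^{tM} =
  [1, -t]
  [0, 1]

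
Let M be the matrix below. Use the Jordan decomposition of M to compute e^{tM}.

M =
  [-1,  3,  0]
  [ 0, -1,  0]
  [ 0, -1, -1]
e^{tM} =
  [exp(-t), 3*t*exp(-t), 0]
  [0, exp(-t), 0]
  [0, -t*exp(-t), exp(-t)]

Strategy: write M = P · J · P⁻¹ where J is a Jordan canonical form, so e^{tM} = P · e^{tJ} · P⁻¹, and e^{tJ} can be computed block-by-block.

M has Jordan form
J =
  [-1,  1,  0]
  [ 0, -1,  0]
  [ 0,  0, -1]
(up to reordering of blocks).

Per-block formulas:
  For a 2×2 Jordan block J_2(-1): exp(t · J_2(-1)) = e^(-1t)·(I + t·N), where N is the 2×2 nilpotent shift.
  For a 1×1 block at λ = -1: exp(t · [-1]) = [e^(-1t)].

After assembling e^{tJ} and conjugating by P, we get:

e^{tM} =
  [exp(-t), 3*t*exp(-t), 0]
  [0, exp(-t), 0]
  [0, -t*exp(-t), exp(-t)]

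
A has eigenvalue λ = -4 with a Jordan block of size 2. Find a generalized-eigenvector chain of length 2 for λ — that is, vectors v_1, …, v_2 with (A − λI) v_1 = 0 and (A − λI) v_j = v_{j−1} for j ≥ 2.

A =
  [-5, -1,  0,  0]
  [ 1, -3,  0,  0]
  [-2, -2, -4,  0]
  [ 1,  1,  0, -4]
A Jordan chain for λ = -4 of length 2:
v_1 = (-1, 1, -2, 1)ᵀ
v_2 = (1, 0, 0, 0)ᵀ

Let N = A − (-4)·I. We want v_2 with N^2 v_2 = 0 but N^1 v_2 ≠ 0; then v_{j-1} := N · v_j for j = 2, …, 2.

Pick v_2 = (1, 0, 0, 0)ᵀ.
Then v_1 = N · v_2 = (-1, 1, -2, 1)ᵀ.

Sanity check: (A − (-4)·I) v_1 = (0, 0, 0, 0)ᵀ = 0. ✓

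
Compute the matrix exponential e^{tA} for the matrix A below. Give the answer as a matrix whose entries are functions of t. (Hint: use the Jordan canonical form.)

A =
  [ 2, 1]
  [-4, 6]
e^{tA} =
  [-2*t*exp(4*t) + exp(4*t), t*exp(4*t)]
  [-4*t*exp(4*t), 2*t*exp(4*t) + exp(4*t)]

Strategy: write A = P · J · P⁻¹ where J is a Jordan canonical form, so e^{tA} = P · e^{tJ} · P⁻¹, and e^{tJ} can be computed block-by-block.

A has Jordan form
J =
  [4, 1]
  [0, 4]
(up to reordering of blocks).

Per-block formulas:
  For a 2×2 Jordan block J_2(4): exp(t · J_2(4)) = e^(4t)·(I + t·N), where N is the 2×2 nilpotent shift.

After assembling e^{tJ} and conjugating by P, we get:

e^{tA} =
  [-2*t*exp(4*t) + exp(4*t), t*exp(4*t)]
  [-4*t*exp(4*t), 2*t*exp(4*t) + exp(4*t)]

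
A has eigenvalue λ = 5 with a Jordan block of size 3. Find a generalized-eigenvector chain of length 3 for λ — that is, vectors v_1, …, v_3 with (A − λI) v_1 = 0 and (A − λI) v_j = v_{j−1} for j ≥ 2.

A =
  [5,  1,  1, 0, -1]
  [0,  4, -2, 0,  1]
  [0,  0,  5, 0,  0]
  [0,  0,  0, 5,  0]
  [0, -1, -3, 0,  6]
A Jordan chain for λ = 5 of length 3:
v_1 = (1, -1, 0, 0, -1)ᵀ
v_2 = (1, -2, 0, 0, -3)ᵀ
v_3 = (0, 0, 1, 0, 0)ᵀ

Let N = A − (5)·I. We want v_3 with N^3 v_3 = 0 but N^2 v_3 ≠ 0; then v_{j-1} := N · v_j for j = 3, …, 2.

Pick v_3 = (0, 0, 1, 0, 0)ᵀ.
Then v_2 = N · v_3 = (1, -2, 0, 0, -3)ᵀ.
Then v_1 = N · v_2 = (1, -1, 0, 0, -1)ᵀ.

Sanity check: (A − (5)·I) v_1 = (0, 0, 0, 0, 0)ᵀ = 0. ✓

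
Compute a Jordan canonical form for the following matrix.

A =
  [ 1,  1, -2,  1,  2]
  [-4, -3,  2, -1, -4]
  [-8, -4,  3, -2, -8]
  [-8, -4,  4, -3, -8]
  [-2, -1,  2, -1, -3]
J_3(-1) ⊕ J_1(-1) ⊕ J_1(-1)

The characteristic polynomial is
  det(x·I − A) = x^5 + 5*x^4 + 10*x^3 + 10*x^2 + 5*x + 1 = (x + 1)^5

Eigenvalues and multiplicities (the geometric multiplicity of λ is n − rank(A − λI), which equals the number of Jordan blocks for λ):
  λ = -1: algebraic multiplicity = 5, geometric multiplicity = 3

Determining the block sizes for each eigenvalue:
  λ = -1: with am = 5 and gm = 3, the partition is not yet determined (e.g. several partitions of 5 into 3 parts exist). Let N = A − (-1)·I. Computing rank(N^1) = 2, rank(N^2) = 1, rank(N^3) = 0; the number of blocks of size ≥ j is rank(N^{j−1}) − rank(N^j), giving [3, 1, 1]. So we have 1 block(s) of size 3, 2 block(s) of size 1 → block sizes [3, 1, 1]

Assembling the blocks gives a Jordan form
J =
  [-1,  1,  0,  0,  0]
  [ 0, -1,  1,  0,  0]
  [ 0,  0, -1,  0,  0]
  [ 0,  0,  0, -1,  0]
  [ 0,  0,  0,  0, -1]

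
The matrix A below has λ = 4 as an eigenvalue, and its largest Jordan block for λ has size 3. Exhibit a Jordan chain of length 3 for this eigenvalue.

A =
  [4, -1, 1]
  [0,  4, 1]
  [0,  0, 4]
A Jordan chain for λ = 4 of length 3:
v_1 = (-1, 0, 0)ᵀ
v_2 = (1, 1, 0)ᵀ
v_3 = (0, 0, 1)ᵀ

Let N = A − (4)·I. We want v_3 with N^3 v_3 = 0 but N^2 v_3 ≠ 0; then v_{j-1} := N · v_j for j = 3, …, 2.

Pick v_3 = (0, 0, 1)ᵀ.
Then v_2 = N · v_3 = (1, 1, 0)ᵀ.
Then v_1 = N · v_2 = (-1, 0, 0)ᵀ.

Sanity check: (A − (4)·I) v_1 = (0, 0, 0)ᵀ = 0. ✓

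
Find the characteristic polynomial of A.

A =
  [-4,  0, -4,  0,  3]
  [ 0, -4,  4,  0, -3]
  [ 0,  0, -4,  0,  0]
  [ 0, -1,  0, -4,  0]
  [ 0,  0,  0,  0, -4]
x^5 + 20*x^4 + 160*x^3 + 640*x^2 + 1280*x + 1024

Expanding det(x·I − A) (e.g. by cofactor expansion or by noting that A is similar to its Jordan form J, which has the same characteristic polynomial as A) gives
  χ_A(x) = x^5 + 20*x^4 + 160*x^3 + 640*x^2 + 1280*x + 1024
which factors as (x + 4)^5. The eigenvalues (with algebraic multiplicities) are λ = -4 with multiplicity 5.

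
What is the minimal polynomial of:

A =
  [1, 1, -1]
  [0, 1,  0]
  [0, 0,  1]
x^2 - 2*x + 1

The characteristic polynomial is χ_A(x) = (x - 1)^3, so the eigenvalues are known. The minimal polynomial is
  m_A(x) = Π_λ (x − λ)^{k_λ}
where k_λ is the size of the *largest* Jordan block for λ (equivalently, the smallest k with (A − λI)^k v = 0 for every generalised eigenvector v of λ).

  λ = 1: largest Jordan block has size 2, contributing (x − 1)^2

So m_A(x) = (x - 1)^2 = x^2 - 2*x + 1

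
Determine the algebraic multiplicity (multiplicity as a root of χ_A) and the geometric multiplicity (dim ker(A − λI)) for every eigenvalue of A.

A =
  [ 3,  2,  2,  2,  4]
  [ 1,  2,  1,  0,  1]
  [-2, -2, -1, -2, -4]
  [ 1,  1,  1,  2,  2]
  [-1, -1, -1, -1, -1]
λ = 1: alg = 5, geom = 3

Step 1 — factor the characteristic polynomial to read off the algebraic multiplicities:
  χ_A(x) = (x - 1)^5

Step 2 — compute geometric multiplicities via the rank-nullity identity g(λ) = n − rank(A − λI):
  rank(A − (1)·I) = 2, so dim ker(A − (1)·I) = n − 2 = 3

Summary:
  λ = 1: algebraic multiplicity = 5, geometric multiplicity = 3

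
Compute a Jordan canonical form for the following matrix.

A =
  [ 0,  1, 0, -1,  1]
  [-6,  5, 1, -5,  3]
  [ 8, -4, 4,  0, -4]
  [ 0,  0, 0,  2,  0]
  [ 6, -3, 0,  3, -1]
J_3(2) ⊕ J_1(2) ⊕ J_1(2)

The characteristic polynomial is
  det(x·I − A) = x^5 - 10*x^4 + 40*x^3 - 80*x^2 + 80*x - 32 = (x - 2)^5

Eigenvalues and multiplicities (the geometric multiplicity of λ is n − rank(A − λI), which equals the number of Jordan blocks for λ):
  λ = 2: algebraic multiplicity = 5, geometric multiplicity = 3

Determining the block sizes for each eigenvalue:
  λ = 2: with am = 5 and gm = 3, the partition is not yet determined (e.g. several partitions of 5 into 3 parts exist). Let N = A − (2)·I. Computing rank(N^1) = 2, rank(N^2) = 1, rank(N^3) = 0; the number of blocks of size ≥ j is rank(N^{j−1}) − rank(N^j), giving [3, 1, 1]. So we have 1 block(s) of size 3, 2 block(s) of size 1 → block sizes [3, 1, 1]

Assembling the blocks gives a Jordan form
J =
  [2, 1, 0, 0, 0]
  [0, 2, 1, 0, 0]
  [0, 0, 2, 0, 0]
  [0, 0, 0, 2, 0]
  [0, 0, 0, 0, 2]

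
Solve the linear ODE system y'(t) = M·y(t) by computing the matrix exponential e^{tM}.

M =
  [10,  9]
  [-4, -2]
e^{tM} =
  [6*t*exp(4*t) + exp(4*t), 9*t*exp(4*t)]
  [-4*t*exp(4*t), -6*t*exp(4*t) + exp(4*t)]

Strategy: write M = P · J · P⁻¹ where J is a Jordan canonical form, so e^{tM} = P · e^{tJ} · P⁻¹, and e^{tJ} can be computed block-by-block.

M has Jordan form
J =
  [4, 1]
  [0, 4]
(up to reordering of blocks).

Per-block formulas:
  For a 2×2 Jordan block J_2(4): exp(t · J_2(4)) = e^(4t)·(I + t·N), where N is the 2×2 nilpotent shift.

After assembling e^{tJ} and conjugating by P, we get:

e^{tM} =
  [6*t*exp(4*t) + exp(4*t), 9*t*exp(4*t)]
  [-4*t*exp(4*t), -6*t*exp(4*t) + exp(4*t)]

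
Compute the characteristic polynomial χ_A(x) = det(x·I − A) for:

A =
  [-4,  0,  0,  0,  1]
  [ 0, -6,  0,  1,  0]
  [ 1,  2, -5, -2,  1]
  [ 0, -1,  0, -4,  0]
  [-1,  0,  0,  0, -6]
x^5 + 25*x^4 + 250*x^3 + 1250*x^2 + 3125*x + 3125

Expanding det(x·I − A) (e.g. by cofactor expansion or by noting that A is similar to its Jordan form J, which has the same characteristic polynomial as A) gives
  χ_A(x) = x^5 + 25*x^4 + 250*x^3 + 1250*x^2 + 3125*x + 3125
which factors as (x + 5)^5. The eigenvalues (with algebraic multiplicities) are λ = -5 with multiplicity 5.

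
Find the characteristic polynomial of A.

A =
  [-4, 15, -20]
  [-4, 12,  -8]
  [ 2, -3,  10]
x^3 - 18*x^2 + 108*x - 216

Expanding det(x·I − A) (e.g. by cofactor expansion or by noting that A is similar to its Jordan form J, which has the same characteristic polynomial as A) gives
  χ_A(x) = x^3 - 18*x^2 + 108*x - 216
which factors as (x - 6)^3. The eigenvalues (with algebraic multiplicities) are λ = 6 with multiplicity 3.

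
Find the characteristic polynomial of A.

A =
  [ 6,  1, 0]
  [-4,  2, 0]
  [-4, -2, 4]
x^3 - 12*x^2 + 48*x - 64

Expanding det(x·I − A) (e.g. by cofactor expansion or by noting that A is similar to its Jordan form J, which has the same characteristic polynomial as A) gives
  χ_A(x) = x^3 - 12*x^2 + 48*x - 64
which factors as (x - 4)^3. The eigenvalues (with algebraic multiplicities) are λ = 4 with multiplicity 3.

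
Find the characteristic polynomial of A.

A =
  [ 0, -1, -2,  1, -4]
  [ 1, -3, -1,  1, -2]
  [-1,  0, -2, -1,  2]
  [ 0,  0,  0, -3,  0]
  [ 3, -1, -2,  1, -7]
x^5 + 15*x^4 + 90*x^3 + 270*x^2 + 405*x + 243

Expanding det(x·I − A) (e.g. by cofactor expansion or by noting that A is similar to its Jordan form J, which has the same characteristic polynomial as A) gives
  χ_A(x) = x^5 + 15*x^4 + 90*x^3 + 270*x^2 + 405*x + 243
which factors as (x + 3)^5. The eigenvalues (with algebraic multiplicities) are λ = -3 with multiplicity 5.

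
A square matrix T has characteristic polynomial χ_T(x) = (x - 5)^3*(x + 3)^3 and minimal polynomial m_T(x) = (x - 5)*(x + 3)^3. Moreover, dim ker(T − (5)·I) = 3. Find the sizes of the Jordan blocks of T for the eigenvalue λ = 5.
Block sizes for λ = 5: [1, 1, 1]

Step 1 — from the characteristic polynomial, algebraic multiplicity of λ = 5 is 3. From dim ker(T − (5)·I) = 3, there are exactly 3 Jordan blocks for λ = 5.
Step 2 — from the minimal polynomial, the factor (x − 5) tells us the largest block for λ = 5 has size 1.
Step 3 — with total size 3, 3 blocks, and largest block 1, the block sizes (in nonincreasing order) are [1, 1, 1].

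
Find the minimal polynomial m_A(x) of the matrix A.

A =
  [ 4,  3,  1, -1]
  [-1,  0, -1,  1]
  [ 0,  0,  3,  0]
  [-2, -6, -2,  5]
x^2 - 6*x + 9

The characteristic polynomial is χ_A(x) = (x - 3)^4, so the eigenvalues are known. The minimal polynomial is
  m_A(x) = Π_λ (x − λ)^{k_λ}
where k_λ is the size of the *largest* Jordan block for λ (equivalently, the smallest k with (A − λI)^k v = 0 for every generalised eigenvector v of λ).

  λ = 3: largest Jordan block has size 2, contributing (x − 3)^2

So m_A(x) = (x - 3)^2 = x^2 - 6*x + 9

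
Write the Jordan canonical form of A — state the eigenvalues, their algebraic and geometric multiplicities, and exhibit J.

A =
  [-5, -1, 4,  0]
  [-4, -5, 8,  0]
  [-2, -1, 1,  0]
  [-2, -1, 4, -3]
J_2(-3) ⊕ J_1(-3) ⊕ J_1(-3)

The characteristic polynomial is
  det(x·I − A) = x^4 + 12*x^3 + 54*x^2 + 108*x + 81 = (x + 3)^4

Eigenvalues and multiplicities (the geometric multiplicity of λ is n − rank(A − λI), which equals the number of Jordan blocks for λ):
  λ = -3: algebraic multiplicity = 4, geometric multiplicity = 3

Determining the block sizes for each eigenvalue:
  λ = -3: 3 blocks summing to 4 forces exactly one block of size 2 and the rest size 1 → block sizes [2, 1, 1]

Assembling the blocks gives a Jordan form
J =
  [-3,  1,  0,  0]
  [ 0, -3,  0,  0]
  [ 0,  0, -3,  0]
  [ 0,  0,  0, -3]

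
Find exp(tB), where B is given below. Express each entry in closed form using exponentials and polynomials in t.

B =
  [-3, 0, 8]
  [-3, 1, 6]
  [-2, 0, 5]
e^{tB} =
  [-4*t*exp(t) + exp(t), 0, 8*t*exp(t)]
  [-3*t*exp(t), exp(t), 6*t*exp(t)]
  [-2*t*exp(t), 0, 4*t*exp(t) + exp(t)]

Strategy: write B = P · J · P⁻¹ where J is a Jordan canonical form, so e^{tB} = P · e^{tJ} · P⁻¹, and e^{tJ} can be computed block-by-block.

B has Jordan form
J =
  [1, 1, 0]
  [0, 1, 0]
  [0, 0, 1]
(up to reordering of blocks).

Per-block formulas:
  For a 2×2 Jordan block J_2(1): exp(t · J_2(1)) = e^(1t)·(I + t·N), where N is the 2×2 nilpotent shift.
  For a 1×1 block at λ = 1: exp(t · [1]) = [e^(1t)].

After assembling e^{tJ} and conjugating by P, we get:

e^{tB} =
  [-4*t*exp(t) + exp(t), 0, 8*t*exp(t)]
  [-3*t*exp(t), exp(t), 6*t*exp(t)]
  [-2*t*exp(t), 0, 4*t*exp(t) + exp(t)]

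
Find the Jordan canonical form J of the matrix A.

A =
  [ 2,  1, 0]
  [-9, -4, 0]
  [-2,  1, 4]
J_2(-1) ⊕ J_1(4)

The characteristic polynomial is
  det(x·I − A) = x^3 - 2*x^2 - 7*x - 4 = (x - 4)*(x + 1)^2

Eigenvalues and multiplicities (the geometric multiplicity of λ is n − rank(A − λI), which equals the number of Jordan blocks for λ):
  λ = -1: algebraic multiplicity = 2, geometric multiplicity = 1
  λ = 4: algebraic multiplicity = 1, geometric multiplicity = 1

Determining the block sizes for each eigenvalue:
  λ = -1: one block (gm = 1), so the single block has size am = 2 → block sizes [2]
  λ = 4: one block (gm = 1), so the single block has size am = 1 → block sizes [1]

Assembling the blocks gives a Jordan form
J =
  [-1,  1, 0]
  [ 0, -1, 0]
  [ 0,  0, 4]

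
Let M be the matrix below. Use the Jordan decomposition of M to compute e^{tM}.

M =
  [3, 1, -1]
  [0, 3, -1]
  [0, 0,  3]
e^{tM} =
  [exp(3*t), t*exp(3*t), -t^2*exp(3*t)/2 - t*exp(3*t)]
  [0, exp(3*t), -t*exp(3*t)]
  [0, 0, exp(3*t)]

Strategy: write M = P · J · P⁻¹ where J is a Jordan canonical form, so e^{tM} = P · e^{tJ} · P⁻¹, and e^{tJ} can be computed block-by-block.

M has Jordan form
J =
  [3, 1, 0]
  [0, 3, 1]
  [0, 0, 3]
(up to reordering of blocks).

Per-block formulas:
  For a 3×3 Jordan block J_3(3): exp(t · J_3(3)) = e^(3t)·(I + t·N + (t^2/2)·N^2), where N is the 3×3 nilpotent shift.

After assembling e^{tJ} and conjugating by P, we get:

e^{tM} =
  [exp(3*t), t*exp(3*t), -t^2*exp(3*t)/2 - t*exp(3*t)]
  [0, exp(3*t), -t*exp(3*t)]
  [0, 0, exp(3*t)]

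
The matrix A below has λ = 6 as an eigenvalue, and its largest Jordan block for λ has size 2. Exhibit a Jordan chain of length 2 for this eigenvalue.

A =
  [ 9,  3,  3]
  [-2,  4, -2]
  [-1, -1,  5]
A Jordan chain for λ = 6 of length 2:
v_1 = (3, -2, -1)ᵀ
v_2 = (1, 0, 0)ᵀ

Let N = A − (6)·I. We want v_2 with N^2 v_2 = 0 but N^1 v_2 ≠ 0; then v_{j-1} := N · v_j for j = 2, …, 2.

Pick v_2 = (1, 0, 0)ᵀ.
Then v_1 = N · v_2 = (3, -2, -1)ᵀ.

Sanity check: (A − (6)·I) v_1 = (0, 0, 0)ᵀ = 0. ✓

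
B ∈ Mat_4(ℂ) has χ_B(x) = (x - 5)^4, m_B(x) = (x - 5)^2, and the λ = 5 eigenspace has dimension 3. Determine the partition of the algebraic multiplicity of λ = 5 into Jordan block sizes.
Block sizes for λ = 5: [2, 1, 1]

Step 1 — from the characteristic polynomial, algebraic multiplicity of λ = 5 is 4. From dim ker(B − (5)·I) = 3, there are exactly 3 Jordan blocks for λ = 5.
Step 2 — from the minimal polynomial, the factor (x − 5)^2 tells us the largest block for λ = 5 has size 2.
Step 3 — with total size 4, 3 blocks, and largest block 2, the block sizes (in nonincreasing order) are [2, 1, 1].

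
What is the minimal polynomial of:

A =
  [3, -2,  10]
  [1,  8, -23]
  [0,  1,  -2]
x^3 - 9*x^2 + 27*x - 27

The characteristic polynomial is χ_A(x) = (x - 3)^3, so the eigenvalues are known. The minimal polynomial is
  m_A(x) = Π_λ (x − λ)^{k_λ}
where k_λ is the size of the *largest* Jordan block for λ (equivalently, the smallest k with (A − λI)^k v = 0 for every generalised eigenvector v of λ).

  λ = 3: largest Jordan block has size 3, contributing (x − 3)^3

So m_A(x) = (x - 3)^3 = x^3 - 9*x^2 + 27*x - 27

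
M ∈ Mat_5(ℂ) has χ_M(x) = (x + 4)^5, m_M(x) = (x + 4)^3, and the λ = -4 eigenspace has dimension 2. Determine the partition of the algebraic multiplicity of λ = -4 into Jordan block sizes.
Block sizes for λ = -4: [3, 2]

Step 1 — from the characteristic polynomial, algebraic multiplicity of λ = -4 is 5. From dim ker(M − (-4)·I) = 2, there are exactly 2 Jordan blocks for λ = -4.
Step 2 — from the minimal polynomial, the factor (x + 4)^3 tells us the largest block for λ = -4 has size 3.
Step 3 — with total size 5, 2 blocks, and largest block 3, the block sizes (in nonincreasing order) are [3, 2].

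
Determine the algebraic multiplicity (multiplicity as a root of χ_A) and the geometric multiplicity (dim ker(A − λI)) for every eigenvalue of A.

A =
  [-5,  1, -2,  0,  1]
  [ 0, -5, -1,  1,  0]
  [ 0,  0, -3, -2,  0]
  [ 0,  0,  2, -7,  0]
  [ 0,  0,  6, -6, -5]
λ = -5: alg = 5, geom = 3

Step 1 — factor the characteristic polynomial to read off the algebraic multiplicities:
  χ_A(x) = (x + 5)^5

Step 2 — compute geometric multiplicities via the rank-nullity identity g(λ) = n − rank(A − λI):
  rank(A − (-5)·I) = 2, so dim ker(A − (-5)·I) = n − 2 = 3

Summary:
  λ = -5: algebraic multiplicity = 5, geometric multiplicity = 3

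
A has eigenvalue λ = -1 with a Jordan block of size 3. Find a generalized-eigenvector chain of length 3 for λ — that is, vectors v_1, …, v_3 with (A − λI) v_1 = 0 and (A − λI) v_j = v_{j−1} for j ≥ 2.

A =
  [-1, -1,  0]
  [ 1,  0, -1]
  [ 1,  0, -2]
A Jordan chain for λ = -1 of length 3:
v_1 = (-1, 0, -1)ᵀ
v_2 = (0, 1, 1)ᵀ
v_3 = (1, 0, 0)ᵀ

Let N = A − (-1)·I. We want v_3 with N^3 v_3 = 0 but N^2 v_3 ≠ 0; then v_{j-1} := N · v_j for j = 3, …, 2.

Pick v_3 = (1, 0, 0)ᵀ.
Then v_2 = N · v_3 = (0, 1, 1)ᵀ.
Then v_1 = N · v_2 = (-1, 0, -1)ᵀ.

Sanity check: (A − (-1)·I) v_1 = (0, 0, 0)ᵀ = 0. ✓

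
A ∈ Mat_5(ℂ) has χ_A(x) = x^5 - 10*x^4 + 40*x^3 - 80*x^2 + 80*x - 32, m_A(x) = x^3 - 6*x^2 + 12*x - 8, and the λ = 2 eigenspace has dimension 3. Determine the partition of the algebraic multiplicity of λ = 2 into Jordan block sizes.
Block sizes for λ = 2: [3, 1, 1]

Step 1 — from the characteristic polynomial, algebraic multiplicity of λ = 2 is 5. From dim ker(A − (2)·I) = 3, there are exactly 3 Jordan blocks for λ = 2.
Step 2 — from the minimal polynomial, the factor (x − 2)^3 tells us the largest block for λ = 2 has size 3.
Step 3 — with total size 5, 3 blocks, and largest block 3, the block sizes (in nonincreasing order) are [3, 1, 1].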